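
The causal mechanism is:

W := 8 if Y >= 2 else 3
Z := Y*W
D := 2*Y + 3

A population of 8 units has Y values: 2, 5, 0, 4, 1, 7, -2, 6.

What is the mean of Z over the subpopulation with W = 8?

E[Z|W=8] averages over only the 5 units with W=8 (Y = 2, 5, 4, 7, 6): Z = 16, 40, 32, 56, 48, mean 38.4.

38.4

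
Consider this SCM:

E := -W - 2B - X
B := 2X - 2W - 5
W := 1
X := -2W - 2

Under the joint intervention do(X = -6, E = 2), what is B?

The joint intervention fixes X = -6, E = 2, removing each variable's own equation.
B = 2X - 2W - 5  [with X=-6, W=1]  = -19

-19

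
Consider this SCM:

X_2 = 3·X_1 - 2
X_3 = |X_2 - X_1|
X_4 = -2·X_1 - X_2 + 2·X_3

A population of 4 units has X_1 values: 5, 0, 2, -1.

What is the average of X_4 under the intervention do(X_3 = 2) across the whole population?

do(X_3=2) breaks X_3's dependence on X_1. With X_3=2 fixed, X_4 across the units is -19, 6, -4, 11, mean -1.5.

-1.5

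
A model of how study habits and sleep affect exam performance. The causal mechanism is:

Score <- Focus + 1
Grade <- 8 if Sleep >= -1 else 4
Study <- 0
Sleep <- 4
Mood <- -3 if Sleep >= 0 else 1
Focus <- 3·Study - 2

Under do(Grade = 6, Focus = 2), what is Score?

Under do(Grade = 6, Focus = 2), each intervened variable's structural equation is replaced by its fixed value.
Score = Focus + 1  [with Focus=2]  = 3

3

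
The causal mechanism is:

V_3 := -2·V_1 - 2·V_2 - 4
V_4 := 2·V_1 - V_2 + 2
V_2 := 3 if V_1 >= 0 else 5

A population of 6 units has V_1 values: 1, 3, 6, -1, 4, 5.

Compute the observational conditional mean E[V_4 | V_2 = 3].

E[V_4|V_2=3] averages over only the 5 units with V_2=3 (V_1 = 1, 3, 6, 4, 5): V_4 = 1, 5, 11, 7, 9, mean 6.6.

6.6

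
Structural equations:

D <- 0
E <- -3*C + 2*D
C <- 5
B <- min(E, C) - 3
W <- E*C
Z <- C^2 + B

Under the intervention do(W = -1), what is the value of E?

-15

do(W=-1) replaces the equation W <- E*C with the constant W = -1.
E is not downstream of the intervention, so its value is determined by the original equations.
E = -3*C + 2*D  [with C=5, D=0]  = -15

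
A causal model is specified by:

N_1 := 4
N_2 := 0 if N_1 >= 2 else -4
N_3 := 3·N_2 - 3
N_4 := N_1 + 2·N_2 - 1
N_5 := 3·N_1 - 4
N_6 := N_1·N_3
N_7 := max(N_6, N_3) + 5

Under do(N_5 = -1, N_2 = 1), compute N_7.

Setting N_5 = -1, N_2 = 1 by intervention discards those variables' equations.
N_3 = 3·N_2 - 3  [with N_2=1]  = 0
N_6 = N_1·N_3  [with N_1=4, N_3=0]  = 0
N_7 = max(N_6, N_3) + 5  [with N_6=0, N_3=0]  = 5

5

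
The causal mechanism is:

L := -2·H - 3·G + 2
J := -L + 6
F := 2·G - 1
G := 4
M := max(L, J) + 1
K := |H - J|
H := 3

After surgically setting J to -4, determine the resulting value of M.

-3

Intervening sets J = -4 and removes its equation (J := -L + 6).
L = -2·H - 3·G + 2  [with H=3, G=4]  = -16
M = max(L, J) + 1  [with L=-16, J=-4]  = -3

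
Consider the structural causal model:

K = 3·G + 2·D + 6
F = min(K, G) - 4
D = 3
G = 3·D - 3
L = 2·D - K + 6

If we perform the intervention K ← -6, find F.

The intervention breaks the incoming arrows to K: K = 3·G + 2·D + 6 no longer applies, and K = -6.
G = 3·D - 3  [with D=3]  = 6
F = min(K, G) - 4  [with K=-6, G=6]  = -10

-10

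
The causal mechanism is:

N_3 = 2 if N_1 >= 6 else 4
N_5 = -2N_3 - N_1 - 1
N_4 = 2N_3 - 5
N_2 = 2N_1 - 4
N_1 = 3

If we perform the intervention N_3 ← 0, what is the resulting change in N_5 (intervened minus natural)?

8

do(N_3=0) replaces the equation N_3 = 2 if N_1 >= 6 else 4 with the constant N_3 = 0.
N_5 = -2N_3 - N_1 - 1  [with N_3=0, N_1=3]  = -4
Without intervention: N_3 = 2 if N_1 >= 6 else 4  [with N_1=3]  = 4; N_5 = -2N_3 - N_1 - 1  [with N_3=4, N_1=3]  = -12.
Change = -4 − (-12) = 8.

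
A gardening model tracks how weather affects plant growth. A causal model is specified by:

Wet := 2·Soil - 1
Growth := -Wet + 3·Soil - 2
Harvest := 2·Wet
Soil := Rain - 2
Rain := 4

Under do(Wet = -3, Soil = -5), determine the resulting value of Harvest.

-6

Setting Wet = -3, Soil = -5 by intervention discards those variables' equations.
Harvest = 2·Wet  [with Wet=-3]  = -6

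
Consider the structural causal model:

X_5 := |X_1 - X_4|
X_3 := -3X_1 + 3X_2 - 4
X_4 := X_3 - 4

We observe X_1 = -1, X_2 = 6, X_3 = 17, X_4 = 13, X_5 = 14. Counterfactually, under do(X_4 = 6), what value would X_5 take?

Intervening sets X_4 = 6 and removes its equation (X_4 := X_3 - 4).
X_5 = |X_1 - X_4|  [with X_1=-1, X_4=6]  = 7

7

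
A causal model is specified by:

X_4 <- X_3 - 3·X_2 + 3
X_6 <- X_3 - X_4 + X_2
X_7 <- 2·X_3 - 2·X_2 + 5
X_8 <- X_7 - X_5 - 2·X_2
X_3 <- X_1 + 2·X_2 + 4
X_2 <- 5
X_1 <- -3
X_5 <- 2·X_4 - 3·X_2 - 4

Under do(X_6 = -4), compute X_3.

do(X_6=-4) replaces the equation X_6 <- X_3 - X_4 + X_2 with the constant X_6 = -4.
X_3 is not downstream of the intervention, so its value is determined by the original equations.
X_3 = X_1 + 2·X_2 + 4  [with X_1=-3, X_2=5]  = 11

11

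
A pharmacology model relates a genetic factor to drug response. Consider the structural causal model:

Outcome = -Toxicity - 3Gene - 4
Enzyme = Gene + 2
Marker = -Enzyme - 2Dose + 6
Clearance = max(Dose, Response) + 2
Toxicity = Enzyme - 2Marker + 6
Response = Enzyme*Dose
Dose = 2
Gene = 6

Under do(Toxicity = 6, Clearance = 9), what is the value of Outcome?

The joint intervention fixes Toxicity = 6, Clearance = 9, removing each variable's own equation.
Outcome = -Toxicity - 3Gene - 4  [with Toxicity=6, Gene=6]  = -28

-28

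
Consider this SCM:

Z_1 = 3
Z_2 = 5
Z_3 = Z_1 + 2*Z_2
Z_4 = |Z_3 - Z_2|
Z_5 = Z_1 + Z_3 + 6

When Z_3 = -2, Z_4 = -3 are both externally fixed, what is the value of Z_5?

7

Setting Z_3 = -2, Z_4 = -3 by intervention discards those variables' equations.
Z_5 = Z_1 + Z_3 + 6  [with Z_1=3, Z_3=-2]  = 7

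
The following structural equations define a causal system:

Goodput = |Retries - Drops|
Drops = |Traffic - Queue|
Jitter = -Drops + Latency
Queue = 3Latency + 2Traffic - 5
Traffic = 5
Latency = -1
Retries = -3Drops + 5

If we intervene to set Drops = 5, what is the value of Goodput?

The intervention breaks the incoming arrows to Drops: Drops = |Traffic - Queue| no longer applies, and Drops = 5.
Retries = -3Drops + 5  [with Drops=5]  = -10
Goodput = |Retries - Drops|  [with Retries=-10, Drops=5]  = 15

15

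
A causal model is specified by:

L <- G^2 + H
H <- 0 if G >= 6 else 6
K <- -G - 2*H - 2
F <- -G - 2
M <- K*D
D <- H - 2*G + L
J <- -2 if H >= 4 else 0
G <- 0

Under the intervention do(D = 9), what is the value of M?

-126

Intervening sets D = 9 and removes its equation (D <- H - 2*G + L).
H = 0 if G >= 6 else 6  [with G=0]  = 6
K = -G - 2*H - 2  [with G=0, H=6]  = -14
M = K*D  [with K=-14, D=9]  = -126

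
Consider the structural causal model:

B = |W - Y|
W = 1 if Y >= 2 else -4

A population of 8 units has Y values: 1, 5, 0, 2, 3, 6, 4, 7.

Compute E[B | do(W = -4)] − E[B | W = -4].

Under do(W=-4), W's equation is replaced by W=-4 for every unit. Per-unit B: 5, 9, 4, 6, 7, 10, 8, 11. Mean = 7.5.
E[B|W=-4] averages over only the 2 units with W=-4 (Y = 1, 0): B = 5, 4, mean 4.5.
Difference = 7.5 − 4.5 = 3.

3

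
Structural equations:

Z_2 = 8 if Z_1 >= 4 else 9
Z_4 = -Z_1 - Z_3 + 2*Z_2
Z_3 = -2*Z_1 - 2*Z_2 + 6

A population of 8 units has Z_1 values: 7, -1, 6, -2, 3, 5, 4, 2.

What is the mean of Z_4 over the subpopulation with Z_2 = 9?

30.5

Observing Z_2=9 restricts to units where Z_2's equation naturally yields 9: Z_1 ∈ {-1, -2, 3, 2}. In that subpopulation Z_4 = 29, 28, 33, 32, mean 30.5.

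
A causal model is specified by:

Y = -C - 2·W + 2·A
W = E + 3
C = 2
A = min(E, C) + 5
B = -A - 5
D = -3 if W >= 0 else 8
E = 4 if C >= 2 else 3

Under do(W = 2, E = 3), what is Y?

8

The joint intervention fixes W = 2, E = 3, removing each variable's own equation.
A = min(E, C) + 5  [with E=3, C=2]  = 7
Y = -C - 2·W + 2·A  [with C=2, W=2, A=7]  = 8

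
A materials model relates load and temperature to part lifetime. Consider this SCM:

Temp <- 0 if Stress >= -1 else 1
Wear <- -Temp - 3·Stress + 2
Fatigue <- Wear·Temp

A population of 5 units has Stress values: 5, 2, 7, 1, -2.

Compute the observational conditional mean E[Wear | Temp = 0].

-9.25

Observing Temp=0 restricts to units where Temp's equation naturally yields 0: Stress ∈ {5, 2, 7, 1}. In that subpopulation Wear = -13, -4, -19, -1, mean -9.25.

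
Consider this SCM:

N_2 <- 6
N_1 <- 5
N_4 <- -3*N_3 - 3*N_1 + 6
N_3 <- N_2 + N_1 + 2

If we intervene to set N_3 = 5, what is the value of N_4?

The intervention breaks the incoming arrows to N_3: N_3 <- N_2 + N_1 + 2 no longer applies, and N_3 = 5.
N_4 = -3*N_3 - 3*N_1 + 6  [with N_3=5, N_1=5]  = -24

-24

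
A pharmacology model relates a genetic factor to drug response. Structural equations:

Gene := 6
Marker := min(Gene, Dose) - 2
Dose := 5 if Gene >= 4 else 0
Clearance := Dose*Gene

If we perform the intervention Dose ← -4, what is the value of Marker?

-6

The intervention breaks the incoming arrows to Dose: Dose := 5 if Gene >= 4 else 0 no longer applies, and Dose = -4.
Marker = min(Gene, Dose) - 2  [with Gene=6, Dose=-4]  = -6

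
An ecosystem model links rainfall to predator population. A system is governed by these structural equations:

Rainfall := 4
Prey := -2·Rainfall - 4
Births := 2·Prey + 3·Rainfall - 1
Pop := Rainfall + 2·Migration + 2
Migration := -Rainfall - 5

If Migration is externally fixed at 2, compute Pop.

Intervening sets Migration = 2 and removes its equation (Migration := -Rainfall - 5).
Pop = Rainfall + 2·Migration + 2  [with Rainfall=4, Migration=2]  = 10

10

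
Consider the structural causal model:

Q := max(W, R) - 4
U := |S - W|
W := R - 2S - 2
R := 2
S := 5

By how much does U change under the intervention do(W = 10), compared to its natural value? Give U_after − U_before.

-10

do(W=10) replaces the equation W := R - 2S - 2 with the constant W = 10.
U = |S - W|  [with S=5, W=10]  = 5
Without intervention: W = R - 2S - 2  [with R=2, S=5]  = -10; U = |S - W|  [with S=5, W=-10]  = 15.
Change = 5 − 15 = -10.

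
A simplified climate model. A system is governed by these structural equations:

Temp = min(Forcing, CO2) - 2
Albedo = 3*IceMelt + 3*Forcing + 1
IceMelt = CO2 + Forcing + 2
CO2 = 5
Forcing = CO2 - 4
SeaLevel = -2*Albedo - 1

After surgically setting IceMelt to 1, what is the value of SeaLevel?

Under do(IceMelt=1), the mechanism IceMelt = CO2 + Forcing + 2 is discarded; IceMelt is fixed at 1.
Forcing = CO2 - 4  [with CO2=5]  = 1
Albedo = 3*IceMelt + 3*Forcing + 1  [with IceMelt=1, Forcing=1]  = 7
SeaLevel = -2*Albedo - 1  [with Albedo=7]  = -15

-15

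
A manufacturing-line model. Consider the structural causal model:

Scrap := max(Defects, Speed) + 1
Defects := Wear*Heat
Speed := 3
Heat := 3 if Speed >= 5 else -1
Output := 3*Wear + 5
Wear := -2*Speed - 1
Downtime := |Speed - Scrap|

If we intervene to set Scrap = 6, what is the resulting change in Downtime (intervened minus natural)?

Under do(Scrap=6), the mechanism Scrap := max(Defects, Speed) + 1 is discarded; Scrap is fixed at 6.
Downtime = |Speed - Scrap|  [with Speed=3, Scrap=6]  = 3
Without intervention: Heat = 3 if Speed >= 5 else -1  [with Speed=3]  = -1; Wear = -2*Speed - 1  [with Speed=3]  = -7; Defects = Wear*Heat  [with Wear=-7, Heat=-1]  = 7; Scrap = max(Defects, Speed) + 1  [with Defects=7, Speed=3]  = 8; Downtime = |Speed - Scrap|  [with Speed=3, Scrap=8]  = 5.
Change = 3 − 5 = -2.

-2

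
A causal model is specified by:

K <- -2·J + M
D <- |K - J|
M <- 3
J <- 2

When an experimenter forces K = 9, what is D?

7

The intervention breaks the incoming arrows to K: K <- -2·J + M no longer applies, and K = 9.
D = |K - J|  [with K=9, J=2]  = 7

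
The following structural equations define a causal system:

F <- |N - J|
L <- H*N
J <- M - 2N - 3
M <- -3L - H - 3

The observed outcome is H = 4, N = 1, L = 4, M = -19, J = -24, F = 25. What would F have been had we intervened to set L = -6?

5

The intervention breaks the incoming arrows to L: L <- H*N no longer applies, and L = -6.
M = -3L - H - 3  [with L=-6, H=4]  = 11
J = M - 2N - 3  [with M=11, N=1]  = 6
F = |N - J|  [with N=1, J=6]  = 5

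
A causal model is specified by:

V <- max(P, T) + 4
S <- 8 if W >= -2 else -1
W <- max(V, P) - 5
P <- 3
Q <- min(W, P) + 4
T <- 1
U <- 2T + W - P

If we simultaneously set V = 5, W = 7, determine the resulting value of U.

6

Setting V = 5, W = 7 by intervention discards those variables' equations.
U = 2T + W - P  [with T=1, W=7, P=3]  = 6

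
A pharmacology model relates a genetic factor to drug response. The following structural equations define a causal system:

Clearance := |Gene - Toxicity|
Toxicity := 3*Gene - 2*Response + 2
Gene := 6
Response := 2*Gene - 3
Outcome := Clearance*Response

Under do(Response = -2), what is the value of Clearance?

Under do(Response=-2), the mechanism Response := 2*Gene - 3 is discarded; Response is fixed at -2.
Toxicity = 3*Gene - 2*Response + 2  [with Gene=6, Response=-2]  = 24
Clearance = |Gene - Toxicity|  [with Gene=6, Toxicity=24]  = 18

18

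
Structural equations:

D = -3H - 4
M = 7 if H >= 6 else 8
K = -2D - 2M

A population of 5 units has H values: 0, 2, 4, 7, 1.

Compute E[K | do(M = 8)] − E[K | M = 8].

6.3

Under do(M=8), M's equation is replaced by M=8 for every unit. Per-unit K: -8, 4, 16, 34, -2. Mean = 8.8.
E[K|M=8] averages over only the 4 units with M=8 (H = 0, 2, 4, 1): K = -8, 4, 16, -2, mean 2.5.
Difference = 8.8 − 2.5 = 6.3.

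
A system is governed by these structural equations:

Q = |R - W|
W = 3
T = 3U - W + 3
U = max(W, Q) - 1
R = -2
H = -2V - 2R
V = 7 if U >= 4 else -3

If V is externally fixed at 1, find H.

2

The intervention breaks the incoming arrows to V: V = 7 if U >= 4 else -3 no longer applies, and V = 1.
H = -2V - 2R  [with V=1, R=-2]  = 2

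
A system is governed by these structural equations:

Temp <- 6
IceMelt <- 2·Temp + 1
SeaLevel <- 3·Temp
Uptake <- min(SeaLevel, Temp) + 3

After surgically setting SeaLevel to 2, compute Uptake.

5

The intervention breaks the incoming arrows to SeaLevel: SeaLevel <- 3·Temp no longer applies, and SeaLevel = 2.
Uptake = min(SeaLevel, Temp) + 3  [with SeaLevel=2, Temp=6]  = 5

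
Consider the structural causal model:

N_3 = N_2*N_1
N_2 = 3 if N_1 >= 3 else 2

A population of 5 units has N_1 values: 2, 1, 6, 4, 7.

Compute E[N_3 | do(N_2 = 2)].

Every unit gets N_2=2 under the intervention. N_3 values become 4, 2, 12, 8, 14; E[N_3|do(N_2=2)] = 8.

8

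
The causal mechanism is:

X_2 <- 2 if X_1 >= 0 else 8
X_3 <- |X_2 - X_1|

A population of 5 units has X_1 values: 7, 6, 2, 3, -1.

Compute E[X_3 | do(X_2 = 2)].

Under do(X_2=2), X_2's equation is replaced by X_2=2 for every unit. Per-unit X_3: 5, 4, 0, 1, 3. Mean = 2.6.

2.6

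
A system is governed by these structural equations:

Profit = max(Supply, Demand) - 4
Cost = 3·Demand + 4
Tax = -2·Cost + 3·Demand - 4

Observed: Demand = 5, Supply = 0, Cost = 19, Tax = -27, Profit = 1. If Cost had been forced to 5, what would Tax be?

1

The intervention breaks the incoming arrows to Cost: Cost = 3·Demand + 4 no longer applies, and Cost = 5.
Tax = -2·Cost + 3·Demand - 4  [with Cost=5, Demand=5]  = 1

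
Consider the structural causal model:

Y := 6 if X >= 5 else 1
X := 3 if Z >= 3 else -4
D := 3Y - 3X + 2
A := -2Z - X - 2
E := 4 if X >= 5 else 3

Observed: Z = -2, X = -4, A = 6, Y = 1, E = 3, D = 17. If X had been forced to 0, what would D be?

Under do(X=0), the mechanism X := 3 if Z >= 3 else -4 is discarded; X is fixed at 0.
Y = 6 if X >= 5 else 1  [with X=0]  = 1
D = 3Y - 3X + 2  [with Y=1, X=0]  = 5

5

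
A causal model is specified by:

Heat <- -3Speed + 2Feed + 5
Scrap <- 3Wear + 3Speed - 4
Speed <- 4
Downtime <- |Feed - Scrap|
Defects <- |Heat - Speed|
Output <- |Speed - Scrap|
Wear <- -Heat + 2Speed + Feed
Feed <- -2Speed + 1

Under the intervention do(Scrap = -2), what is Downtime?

Intervening sets Scrap = -2 and removes its equation (Scrap <- 3Wear + 3Speed - 4).
Feed = -2Speed + 1  [with Speed=4]  = -7
Downtime = |Feed - Scrap|  [with Feed=-7, Scrap=-2]  = 5

5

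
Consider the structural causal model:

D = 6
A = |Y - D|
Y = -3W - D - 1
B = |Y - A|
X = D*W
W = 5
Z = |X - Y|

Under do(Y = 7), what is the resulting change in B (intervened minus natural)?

-44

The intervention breaks the incoming arrows to Y: Y = -3W - D - 1 no longer applies, and Y = 7.
A = |Y - D|  [with Y=7, D=6]  = 1
B = |Y - A|  [with Y=7, A=1]  = 6
Without intervention: Y = -3W - D - 1  [with W=5, D=6]  = -22; A = |Y - D|  [with Y=-22, D=6]  = 28; B = |Y - A|  [with Y=-22, A=28]  = 50.
Change = 6 − 50 = -44.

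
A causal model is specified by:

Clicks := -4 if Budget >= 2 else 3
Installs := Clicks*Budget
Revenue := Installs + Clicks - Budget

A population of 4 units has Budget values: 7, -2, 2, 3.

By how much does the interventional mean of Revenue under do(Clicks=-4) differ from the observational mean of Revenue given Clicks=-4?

7.5

The intervention sets Clicks=-4 in all 4 units regardless of Budget. Recomputing Revenue per unit gives -39, 6, -14, -19; average -16.5.
Observing Clicks=-4 restricts to units where Clicks's equation naturally yields -4: Budget ∈ {7, 2, 3}. In that subpopulation Revenue = -39, -14, -19, mean -24.
Difference = -16.5 − (-24) = 7.5.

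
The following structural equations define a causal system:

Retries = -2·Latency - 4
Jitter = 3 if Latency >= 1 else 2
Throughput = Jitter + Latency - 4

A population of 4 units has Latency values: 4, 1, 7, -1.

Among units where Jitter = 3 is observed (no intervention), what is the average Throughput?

3

Conditioning on Jitter=3 selects the 3 unit(s) with Latency ∈ {4, 1, 7}. Their Throughput values: 3, 0, 6. Mean = 3.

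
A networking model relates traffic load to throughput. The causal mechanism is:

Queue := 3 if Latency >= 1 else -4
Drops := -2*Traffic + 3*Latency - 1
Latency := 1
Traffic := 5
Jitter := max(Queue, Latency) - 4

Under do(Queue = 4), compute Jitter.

do(Queue=4) replaces the equation Queue := 3 if Latency >= 1 else -4 with the constant Queue = 4.
Jitter = max(Queue, Latency) - 4  [with Queue=4, Latency=1]  = 0

0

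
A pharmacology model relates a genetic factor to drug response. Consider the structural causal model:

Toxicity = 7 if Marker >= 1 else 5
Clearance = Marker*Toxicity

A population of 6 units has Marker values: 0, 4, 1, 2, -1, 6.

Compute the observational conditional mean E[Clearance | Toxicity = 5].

Conditioning on Toxicity=5 selects the 2 unit(s) with Marker ∈ {0, -1}. Their Clearance values: 0, -5. Mean = -2.5.

-2.5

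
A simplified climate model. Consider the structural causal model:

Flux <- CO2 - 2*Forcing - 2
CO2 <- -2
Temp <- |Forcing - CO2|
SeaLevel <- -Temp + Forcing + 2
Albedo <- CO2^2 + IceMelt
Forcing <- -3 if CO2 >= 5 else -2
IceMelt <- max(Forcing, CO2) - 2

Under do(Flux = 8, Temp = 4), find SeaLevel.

Setting Flux = 8, Temp = 4 by intervention discards those variables' equations.
Forcing = -3 if CO2 >= 5 else -2  [with CO2=-2]  = -2
SeaLevel = -Temp + Forcing + 2  [with Temp=4, Forcing=-2]  = -4

-4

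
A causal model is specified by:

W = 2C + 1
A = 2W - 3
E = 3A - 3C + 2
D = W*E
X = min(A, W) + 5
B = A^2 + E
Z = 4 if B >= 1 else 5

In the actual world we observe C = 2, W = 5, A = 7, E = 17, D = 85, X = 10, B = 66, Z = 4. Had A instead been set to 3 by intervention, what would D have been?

25

do(A=3) replaces the equation A = 2W - 3 with the constant A = 3.
W = 2C + 1  [with C=2]  = 5
E = 3A - 3C + 2  [with A=3, C=2]  = 5
D = W*E  [with W=5, E=5]  = 25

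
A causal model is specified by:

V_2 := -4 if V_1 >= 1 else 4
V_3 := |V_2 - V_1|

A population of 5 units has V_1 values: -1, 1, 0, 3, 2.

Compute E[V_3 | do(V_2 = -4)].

Every unit gets V_2=-4 under the intervention. V_3 values become 3, 5, 4, 7, 6; E[V_3|do(V_2=-4)] = 5.

5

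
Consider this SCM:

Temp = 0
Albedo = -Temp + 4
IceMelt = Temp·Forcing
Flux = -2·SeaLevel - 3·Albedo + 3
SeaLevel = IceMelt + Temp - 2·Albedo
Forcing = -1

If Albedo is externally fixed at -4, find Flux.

Under do(Albedo=-4), the mechanism Albedo = -Temp + 4 is discarded; Albedo is fixed at -4.
IceMelt = Temp·Forcing  [with Temp=0, Forcing=-1]  = 0
SeaLevel = IceMelt + Temp - 2·Albedo  [with IceMelt=0, Temp=0, Albedo=-4]  = 8
Flux = -2·SeaLevel - 3·Albedo + 3  [with SeaLevel=8, Albedo=-4]  = -1

-1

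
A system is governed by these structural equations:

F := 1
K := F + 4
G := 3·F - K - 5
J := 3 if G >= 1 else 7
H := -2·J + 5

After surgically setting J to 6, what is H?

Intervening sets J = 6 and removes its equation (J := 3 if G >= 1 else 7).
H = -2·J + 5  [with J=6]  = -7

-7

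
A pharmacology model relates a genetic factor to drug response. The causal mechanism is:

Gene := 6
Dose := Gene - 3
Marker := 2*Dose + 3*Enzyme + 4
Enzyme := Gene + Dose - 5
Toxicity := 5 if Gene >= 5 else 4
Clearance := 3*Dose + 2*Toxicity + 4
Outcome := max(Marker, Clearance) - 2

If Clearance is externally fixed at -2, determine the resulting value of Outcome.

Intervening sets Clearance = -2 and removes its equation (Clearance := 3*Dose + 2*Toxicity + 4).
Dose = Gene - 3  [with Gene=6]  = 3
Enzyme = Gene + Dose - 5  [with Gene=6, Dose=3]  = 4
Marker = 2*Dose + 3*Enzyme + 4  [with Dose=3, Enzyme=4]  = 22
Outcome = max(Marker, Clearance) - 2  [with Marker=22, Clearance=-2]  = 20

20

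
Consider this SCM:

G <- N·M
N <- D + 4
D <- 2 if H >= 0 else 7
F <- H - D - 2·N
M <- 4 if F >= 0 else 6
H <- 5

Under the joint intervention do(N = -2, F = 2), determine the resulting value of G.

-8

Setting N = -2, F = 2 by intervention discards those variables' equations.
M = 4 if F >= 0 else 6  [with F=2]  = 4
G = N·M  [with N=-2, M=4]  = -8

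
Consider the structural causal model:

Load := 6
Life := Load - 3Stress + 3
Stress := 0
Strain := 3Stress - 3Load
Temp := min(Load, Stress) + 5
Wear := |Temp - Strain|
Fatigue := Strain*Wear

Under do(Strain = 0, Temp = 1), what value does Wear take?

1

Setting Strain = 0, Temp = 1 by intervention discards those variables' equations.
Wear = |Temp - Strain|  [with Temp=1, Strain=0]  = 1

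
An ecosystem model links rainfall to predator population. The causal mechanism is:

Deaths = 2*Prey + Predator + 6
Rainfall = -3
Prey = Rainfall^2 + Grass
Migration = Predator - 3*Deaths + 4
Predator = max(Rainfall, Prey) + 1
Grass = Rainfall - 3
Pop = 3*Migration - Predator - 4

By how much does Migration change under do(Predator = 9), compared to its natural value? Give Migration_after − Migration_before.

-10

Under do(Predator=9), the mechanism Predator = max(Rainfall, Prey) + 1 is discarded; Predator is fixed at 9.
Grass = Rainfall - 3  [with Rainfall=-3]  = -6
Prey = Rainfall^2 + Grass  [with Rainfall=-3, Grass=-6]  = 3
Deaths = 2*Prey + Predator + 6  [with Prey=3, Predator=9]  = 21
Migration = Predator - 3*Deaths + 4  [with Predator=9, Deaths=21]  = -50
Without intervention: Grass = Rainfall - 3  [with Rainfall=-3]  = -6; Prey = Rainfall^2 + Grass  [with Rainfall=-3, Grass=-6]  = 3; Predator = max(Rainfall, Prey) + 1  [with Rainfall=-3, Prey=3]  = 4; Deaths = 2*Prey + Predator + 6  [with Prey=3, Predator=4]  = 16; Migration = Predator - 3*Deaths + 4  [with Predator=4, Deaths=16]  = -40.
Change = -50 − (-40) = -10.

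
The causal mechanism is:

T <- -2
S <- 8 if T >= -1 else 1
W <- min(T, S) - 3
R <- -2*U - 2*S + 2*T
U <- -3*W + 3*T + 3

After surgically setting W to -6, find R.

do(W=-6) replaces the equation W <- min(T, S) - 3 with the constant W = -6.
S = 8 if T >= -1 else 1  [with T=-2]  = 1
U = -3*W + 3*T + 3  [with W=-6, T=-2]  = 15
R = -2*U - 2*S + 2*T  [with U=15, S=1, T=-2]  = -36

-36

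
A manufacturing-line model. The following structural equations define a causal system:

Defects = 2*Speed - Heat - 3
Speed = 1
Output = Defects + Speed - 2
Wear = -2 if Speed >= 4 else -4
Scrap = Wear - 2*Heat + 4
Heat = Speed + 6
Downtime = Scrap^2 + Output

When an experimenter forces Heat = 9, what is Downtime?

313

Under do(Heat=9), the mechanism Heat = Speed + 6 is discarded; Heat is fixed at 9.
Wear = -2 if Speed >= 4 else -4  [with Speed=1]  = -4
Defects = 2*Speed - Heat - 3  [with Speed=1, Heat=9]  = -10
Scrap = Wear - 2*Heat + 4  [with Wear=-4, Heat=9]  = -18
Output = Defects + Speed - 2  [with Defects=-10, Speed=1]  = -11
Downtime = Scrap^2 + Output  [with Scrap=-18, Output=-11]  = 313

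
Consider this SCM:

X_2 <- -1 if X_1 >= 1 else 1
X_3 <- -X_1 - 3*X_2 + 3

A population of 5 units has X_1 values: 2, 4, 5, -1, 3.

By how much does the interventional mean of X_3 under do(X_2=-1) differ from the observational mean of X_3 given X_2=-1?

do(X_2=-1) breaks X_2's dependence on X_1. With X_2=-1 fixed, X_3 across the units is 4, 2, 1, 7, 3, mean 3.4.
Observing X_2=-1 restricts to units where X_2's equation naturally yields -1: X_1 ∈ {2, 4, 5, 3}. In that subpopulation X_3 = 4, 2, 1, 3, mean 2.5.
Difference = 3.4 − 2.5 = 0.9.

0.9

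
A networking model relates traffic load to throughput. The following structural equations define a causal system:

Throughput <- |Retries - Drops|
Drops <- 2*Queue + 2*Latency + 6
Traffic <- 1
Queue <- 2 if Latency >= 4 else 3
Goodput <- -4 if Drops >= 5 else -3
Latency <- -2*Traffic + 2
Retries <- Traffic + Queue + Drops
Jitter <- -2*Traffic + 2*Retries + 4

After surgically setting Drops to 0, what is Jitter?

Under do(Drops=0), the mechanism Drops <- 2*Queue + 2*Latency + 6 is discarded; Drops is fixed at 0.
Latency = -2*Traffic + 2  [with Traffic=1]  = 0
Queue = 2 if Latency >= 4 else 3  [with Latency=0]  = 3
Retries = Traffic + Queue + Drops  [with Traffic=1, Queue=3, Drops=0]  = 4
Jitter = -2*Traffic + 2*Retries + 4  [with Traffic=1, Retries=4]  = 10

10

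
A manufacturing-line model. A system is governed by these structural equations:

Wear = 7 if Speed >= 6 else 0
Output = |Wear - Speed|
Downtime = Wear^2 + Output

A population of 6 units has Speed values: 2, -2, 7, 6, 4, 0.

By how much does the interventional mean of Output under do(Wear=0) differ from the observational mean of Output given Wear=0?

Every unit gets Wear=0 under the intervention. Output values become 2, 2, 7, 6, 4, 0; E[Output|do(Wear=0)] = 3.5.
E[Output|Wear=0] averages over only the 4 units with Wear=0 (Speed = 2, -2, 4, 0): Output = 2, 2, 4, 0, mean 2.
Difference = 3.5 − 2 = 1.5.

1.5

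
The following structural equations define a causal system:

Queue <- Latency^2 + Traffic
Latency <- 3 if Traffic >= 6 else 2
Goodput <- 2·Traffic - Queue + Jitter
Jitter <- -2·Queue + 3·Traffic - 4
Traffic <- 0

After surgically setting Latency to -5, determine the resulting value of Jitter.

-54

Under do(Latency=-5), the mechanism Latency <- 3 if Traffic >= 6 else 2 is discarded; Latency is fixed at -5.
Queue = Latency^2 + Traffic  [with Latency=-5, Traffic=0]  = 25
Jitter = -2·Queue + 3·Traffic - 4  [with Queue=25, Traffic=0]  = -54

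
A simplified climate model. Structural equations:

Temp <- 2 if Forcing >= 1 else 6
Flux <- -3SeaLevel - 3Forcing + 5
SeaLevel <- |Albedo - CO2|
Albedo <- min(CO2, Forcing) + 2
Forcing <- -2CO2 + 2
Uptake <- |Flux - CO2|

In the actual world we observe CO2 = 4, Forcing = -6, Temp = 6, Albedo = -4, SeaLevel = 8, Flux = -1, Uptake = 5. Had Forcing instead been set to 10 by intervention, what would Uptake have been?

Under do(Forcing=10), the mechanism Forcing <- -2CO2 + 2 is discarded; Forcing is fixed at 10.
Albedo = min(CO2, Forcing) + 2  [with CO2=4, Forcing=10]  = 6
SeaLevel = |Albedo - CO2|  [with Albedo=6, CO2=4]  = 2
Flux = -3SeaLevel - 3Forcing + 5  [with SeaLevel=2, Forcing=10]  = -31
Uptake = |Flux - CO2|  [with Flux=-31, CO2=4]  = 35

35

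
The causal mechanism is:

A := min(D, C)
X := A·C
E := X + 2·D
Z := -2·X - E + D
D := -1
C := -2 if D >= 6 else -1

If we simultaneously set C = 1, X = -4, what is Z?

The joint intervention fixes C = 1, X = -4, removing each variable's own equation.
E = X + 2·D  [with X=-4, D=-1]  = -6
Z = -2·X - E + D  [with X=-4, E=-6, D=-1]  = 13

13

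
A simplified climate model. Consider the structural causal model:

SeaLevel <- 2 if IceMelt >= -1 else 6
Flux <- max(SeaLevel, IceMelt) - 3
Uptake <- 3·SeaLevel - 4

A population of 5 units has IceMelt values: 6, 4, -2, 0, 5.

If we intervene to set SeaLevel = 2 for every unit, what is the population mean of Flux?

The intervention sets SeaLevel=2 in all 5 units regardless of IceMelt. Recomputing Flux per unit gives 3, 1, -1, -1, 2; average 0.8.

0.8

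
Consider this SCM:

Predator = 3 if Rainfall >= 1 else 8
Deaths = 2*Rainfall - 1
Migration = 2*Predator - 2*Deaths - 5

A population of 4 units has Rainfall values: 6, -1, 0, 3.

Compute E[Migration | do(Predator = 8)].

The intervention sets Predator=8 in all 4 units regardless of Rainfall. Recomputing Migration per unit gives -11, 17, 13, 1; average 5.

5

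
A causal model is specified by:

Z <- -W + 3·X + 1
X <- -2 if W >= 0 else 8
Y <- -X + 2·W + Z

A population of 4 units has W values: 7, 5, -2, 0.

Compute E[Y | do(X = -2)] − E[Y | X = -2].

-1.5

Under do(X=-2), X's equation is replaced by X=-2 for every unit. Per-unit Y: 4, 2, -5, -3. Mean = -0.5.
E[Y|X=-2] averages over only the 3 units with X=-2 (W = 7, 5, 0): Y = 4, 2, -3, mean 1.
Difference = -0.5 − 1 = -1.5.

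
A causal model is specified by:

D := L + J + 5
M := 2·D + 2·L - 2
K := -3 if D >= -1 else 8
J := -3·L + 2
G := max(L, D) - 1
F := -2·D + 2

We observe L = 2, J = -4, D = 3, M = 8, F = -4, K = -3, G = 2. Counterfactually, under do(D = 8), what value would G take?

7

The intervention breaks the incoming arrows to D: D := L + J + 5 no longer applies, and D = 8.
G = max(L, D) - 1  [with L=2, D=8]  = 7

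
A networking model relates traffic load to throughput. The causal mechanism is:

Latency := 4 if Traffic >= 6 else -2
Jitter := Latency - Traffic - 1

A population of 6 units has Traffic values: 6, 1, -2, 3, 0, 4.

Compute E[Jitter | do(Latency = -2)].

Every unit gets Latency=-2 under the intervention. Jitter values become -9, -4, -1, -6, -3, -7; E[Jitter|do(Latency=-2)] = -5.

-5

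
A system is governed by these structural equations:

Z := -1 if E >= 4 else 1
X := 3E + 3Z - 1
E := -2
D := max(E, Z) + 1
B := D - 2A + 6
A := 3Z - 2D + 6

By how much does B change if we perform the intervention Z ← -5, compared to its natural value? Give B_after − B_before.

Under do(Z=-5), the mechanism Z := -1 if E >= 4 else 1 is discarded; Z is fixed at -5.
D = max(E, Z) + 1  [with E=-2, Z=-5]  = -1
A = 3Z - 2D + 6  [with Z=-5, D=-1]  = -7
B = D - 2A + 6  [with D=-1, A=-7]  = 19
Without intervention: Z = -1 if E >= 4 else 1  [with E=-2]  = 1; D = max(E, Z) + 1  [with E=-2, Z=1]  = 2; A = 3Z - 2D + 6  [with Z=1, D=2]  = 5; B = D - 2A + 6  [with D=2, A=5]  = -2.
Change = 19 − (-2) = 21.

21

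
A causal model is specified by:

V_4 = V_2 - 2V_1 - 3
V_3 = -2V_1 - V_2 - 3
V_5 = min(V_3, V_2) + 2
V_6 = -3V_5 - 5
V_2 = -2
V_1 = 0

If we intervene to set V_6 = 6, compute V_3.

-1

do(V_6=6) replaces the equation V_6 = -3V_5 - 5 with the constant V_6 = 6.
V_3 is not downstream of the intervention, so its value is determined by the original equations.
V_3 = -2V_1 - V_2 - 3  [with V_1=0, V_2=-2]  = -1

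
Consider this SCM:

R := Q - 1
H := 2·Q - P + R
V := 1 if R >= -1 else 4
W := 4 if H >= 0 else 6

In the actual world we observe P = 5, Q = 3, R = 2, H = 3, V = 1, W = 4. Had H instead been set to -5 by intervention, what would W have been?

Under do(H=-5), the mechanism H := 2·Q - P + R is discarded; H is fixed at -5.
W = 4 if H >= 0 else 6  [with H=-5]  = 6

6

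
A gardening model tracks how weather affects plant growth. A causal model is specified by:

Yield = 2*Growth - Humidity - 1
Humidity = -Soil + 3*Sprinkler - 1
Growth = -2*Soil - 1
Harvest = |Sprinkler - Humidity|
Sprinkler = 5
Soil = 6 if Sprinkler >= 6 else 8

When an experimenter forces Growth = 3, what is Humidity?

The intervention breaks the incoming arrows to Growth: Growth = -2*Soil - 1 no longer applies, and Growth = 3.
Humidity is not downstream of the intervention, so its value is determined by the original equations.
Soil = 6 if Sprinkler >= 6 else 8  [with Sprinkler=5]  = 8
Humidity = -Soil + 3*Sprinkler - 1  [with Soil=8, Sprinkler=5]  = 6

6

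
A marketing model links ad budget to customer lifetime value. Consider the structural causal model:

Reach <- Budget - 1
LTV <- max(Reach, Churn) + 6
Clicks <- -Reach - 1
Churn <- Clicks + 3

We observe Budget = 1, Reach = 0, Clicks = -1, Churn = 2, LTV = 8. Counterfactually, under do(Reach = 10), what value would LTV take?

16

do(Reach=10) replaces the equation Reach <- Budget - 1 with the constant Reach = 10.
Clicks = -Reach - 1  [with Reach=10]  = -11
Churn = Clicks + 3  [with Clicks=-11]  = -8
LTV = max(Reach, Churn) + 6  [with Reach=10, Churn=-8]  = 16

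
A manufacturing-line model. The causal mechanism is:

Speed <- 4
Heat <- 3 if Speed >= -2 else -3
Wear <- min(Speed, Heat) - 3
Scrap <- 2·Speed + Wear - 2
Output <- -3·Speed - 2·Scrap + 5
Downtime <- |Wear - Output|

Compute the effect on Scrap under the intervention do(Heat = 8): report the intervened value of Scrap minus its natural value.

1

Under do(Heat=8), the mechanism Heat <- 3 if Speed >= -2 else -3 is discarded; Heat is fixed at 8.
Wear = min(Speed, Heat) - 3  [with Speed=4, Heat=8]  = 1
Scrap = 2·Speed + Wear - 2  [with Speed=4, Wear=1]  = 7
Without intervention: Heat = 3 if Speed >= -2 else -3  [with Speed=4]  = 3; Wear = min(Speed, Heat) - 3  [with Speed=4, Heat=3]  = 0; Scrap = 2·Speed + Wear - 2  [with Speed=4, Wear=0]  = 6.
Change = 7 − 6 = 1.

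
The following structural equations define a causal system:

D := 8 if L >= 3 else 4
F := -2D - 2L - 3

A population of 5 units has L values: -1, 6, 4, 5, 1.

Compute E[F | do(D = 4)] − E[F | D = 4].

The intervention sets D=4 in all 5 units regardless of L. Recomputing F per unit gives -9, -23, -19, -21, -13; average -17.
Conditioning on D=4 selects the 2 unit(s) with L ∈ {-1, 1}. Their F values: -9, -13. Mean = -11.
Difference = -17 − (-11) = -6.

-6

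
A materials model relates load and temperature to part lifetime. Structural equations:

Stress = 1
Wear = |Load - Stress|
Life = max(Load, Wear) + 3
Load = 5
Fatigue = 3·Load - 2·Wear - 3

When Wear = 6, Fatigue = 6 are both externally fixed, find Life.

Setting Wear = 6, Fatigue = 6 by intervention discards those variables' equations.
Life = max(Load, Wear) + 3  [with Load=5, Wear=6]  = 9

9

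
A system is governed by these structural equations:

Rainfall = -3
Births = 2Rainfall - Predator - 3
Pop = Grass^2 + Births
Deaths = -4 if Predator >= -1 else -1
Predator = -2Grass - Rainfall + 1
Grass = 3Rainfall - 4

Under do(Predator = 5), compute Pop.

155

The intervention breaks the incoming arrows to Predator: Predator = -2Grass - Rainfall + 1 no longer applies, and Predator = 5.
Grass = 3Rainfall - 4  [with Rainfall=-3]  = -13
Births = 2Rainfall - Predator - 3  [with Rainfall=-3, Predator=5]  = -14
Pop = Grass^2 + Births  [with Grass=-13, Births=-14]  = 155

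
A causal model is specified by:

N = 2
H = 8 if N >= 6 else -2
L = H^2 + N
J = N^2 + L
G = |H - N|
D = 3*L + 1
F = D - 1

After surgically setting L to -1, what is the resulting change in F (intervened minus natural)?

The intervention breaks the incoming arrows to L: L = H^2 + N no longer applies, and L = -1.
D = 3*L + 1  [with L=-1]  = -2
F = D - 1  [with D=-2]  = -3
Without intervention: H = 8 if N >= 6 else -2  [with N=2]  = -2; L = H^2 + N  [with H=-2, N=2]  = 6; D = 3*L + 1  [with L=6]  = 19; F = D - 1  [with D=19]  = 18.
Change = -3 − 18 = -21.

-21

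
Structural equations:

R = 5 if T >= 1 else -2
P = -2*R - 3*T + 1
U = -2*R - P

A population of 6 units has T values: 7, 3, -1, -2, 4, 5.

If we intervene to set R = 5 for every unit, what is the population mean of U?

7

The intervention sets R=5 in all 6 units regardless of T. Recomputing U per unit gives 20, 8, -4, -7, 11, 14; average 7.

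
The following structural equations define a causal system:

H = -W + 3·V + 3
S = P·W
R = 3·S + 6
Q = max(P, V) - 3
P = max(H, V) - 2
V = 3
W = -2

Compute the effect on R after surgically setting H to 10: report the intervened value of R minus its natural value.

The intervention breaks the incoming arrows to H: H = -W + 3·V + 3 no longer applies, and H = 10.
P = max(H, V) - 2  [with H=10, V=3]  = 8
S = P·W  [with P=8, W=-2]  = -16
R = 3·S + 6  [with S=-16]  = -42
Without intervention: H = -W + 3·V + 3  [with W=-2, V=3]  = 14; P = max(H, V) - 2  [with H=14, V=3]  = 12; S = P·W  [with P=12, W=-2]  = -24; R = 3·S + 6  [with S=-24]  = -66.
Change = -42 − (-66) = 24.

24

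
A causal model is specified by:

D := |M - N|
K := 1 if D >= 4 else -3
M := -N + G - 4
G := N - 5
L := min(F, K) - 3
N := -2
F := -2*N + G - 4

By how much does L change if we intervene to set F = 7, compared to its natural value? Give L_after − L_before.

8

The intervention breaks the incoming arrows to F: F := -2*N + G - 4 no longer applies, and F = 7.
G = N - 5  [with N=-2]  = -7
M = -N + G - 4  [with N=-2, G=-7]  = -9
D = |M - N|  [with M=-9, N=-2]  = 7
K = 1 if D >= 4 else -3  [with D=7]  = 1
L = min(F, K) - 3  [with F=7, K=1]  = -2
Without intervention: G = N - 5  [with N=-2]  = -7; M = -N + G - 4  [with N=-2, G=-7]  = -9; F = -2*N + G - 4  [with N=-2, G=-7]  = -7; D = |M - N|  [with M=-9, N=-2]  = 7; K = 1 if D >= 4 else -3  [with D=7]  = 1; L = min(F, K) - 3  [with F=-7, K=1]  = -10.
Change = -2 − (-10) = 8.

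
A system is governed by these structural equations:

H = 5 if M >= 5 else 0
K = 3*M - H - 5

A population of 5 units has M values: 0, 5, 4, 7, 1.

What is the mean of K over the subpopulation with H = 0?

0

Observing H=0 restricts to units where H's equation naturally yields 0: M ∈ {0, 4, 1}. In that subpopulation K = -5, 7, -2, mean 0.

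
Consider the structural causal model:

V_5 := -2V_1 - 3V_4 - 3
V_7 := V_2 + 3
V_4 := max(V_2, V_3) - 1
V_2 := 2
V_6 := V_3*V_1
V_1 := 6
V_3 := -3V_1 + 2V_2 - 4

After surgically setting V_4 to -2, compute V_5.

Intervening sets V_4 = -2 and removes its equation (V_4 := max(V_2, V_3) - 1).
V_5 = -2V_1 - 3V_4 - 3  [with V_1=6, V_4=-2]  = -9

-9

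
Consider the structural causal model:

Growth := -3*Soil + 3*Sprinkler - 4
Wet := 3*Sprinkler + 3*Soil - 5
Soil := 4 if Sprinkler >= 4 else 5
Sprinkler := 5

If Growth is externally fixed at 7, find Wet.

22

Under do(Growth=7), the mechanism Growth := -3*Soil + 3*Sprinkler - 4 is discarded; Growth is fixed at 7.
Since Wet is not a descendant of the intervened variable, it is unaffected.
Soil = 4 if Sprinkler >= 4 else 5  [with Sprinkler=5]  = 4
Wet = 3*Sprinkler + 3*Soil - 5  [with Sprinkler=5, Soil=4]  = 22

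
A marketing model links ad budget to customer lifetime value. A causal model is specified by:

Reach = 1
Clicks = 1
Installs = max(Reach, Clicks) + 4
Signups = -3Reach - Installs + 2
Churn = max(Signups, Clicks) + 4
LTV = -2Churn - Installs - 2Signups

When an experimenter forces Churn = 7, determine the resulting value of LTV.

-7

The intervention breaks the incoming arrows to Churn: Churn = max(Signups, Clicks) + 4 no longer applies, and Churn = 7.
Installs = max(Reach, Clicks) + 4  [with Reach=1, Clicks=1]  = 5
Signups = -3Reach - Installs + 2  [with Reach=1, Installs=5]  = -6
LTV = -2Churn - Installs - 2Signups  [with Churn=7, Installs=5, Signups=-6]  = -7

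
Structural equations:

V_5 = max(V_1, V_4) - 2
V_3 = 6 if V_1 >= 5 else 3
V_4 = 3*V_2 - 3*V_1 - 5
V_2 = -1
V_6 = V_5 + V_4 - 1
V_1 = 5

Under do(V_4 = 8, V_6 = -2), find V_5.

6

Setting V_4 = 8, V_6 = -2 by intervention discards those variables' equations.
V_5 = max(V_1, V_4) - 2  [with V_1=5, V_4=8]  = 6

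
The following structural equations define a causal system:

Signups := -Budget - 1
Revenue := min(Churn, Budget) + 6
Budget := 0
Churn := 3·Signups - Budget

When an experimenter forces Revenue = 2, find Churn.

-3

Under do(Revenue=2), the mechanism Revenue := min(Churn, Budget) + 6 is discarded; Revenue is fixed at 2.
Since Churn is not a descendant of the intervened variable, it is unaffected.
Signups = -Budget - 1  [with Budget=0]  = -1
Churn = 3·Signups - Budget  [with Signups=-1, Budget=0]  = -3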